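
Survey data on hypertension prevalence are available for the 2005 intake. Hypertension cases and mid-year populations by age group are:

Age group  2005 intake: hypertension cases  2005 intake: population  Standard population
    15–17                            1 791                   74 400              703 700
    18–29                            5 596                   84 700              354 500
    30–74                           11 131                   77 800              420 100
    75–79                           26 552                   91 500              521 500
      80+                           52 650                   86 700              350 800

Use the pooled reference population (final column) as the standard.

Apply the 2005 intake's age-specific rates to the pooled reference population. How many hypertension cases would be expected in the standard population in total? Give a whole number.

Age-specific rates per 1 000 for the 2005 intake: 24.073, 66.068, 143.072, 290.186, 607.266.
Expected hypertension cases = Σ (standard pop × age-specific rate ÷ 1 000)
= 703 700×24.073/1 000 + 354 500×66.068/1 000 + 420 100×143.072/1 000 + 521 500×290.186/1 000 + 350 800×607.266/1 000
= 16939.88 + 23421.28 + 60104.54 + 151331.89 + 213029.07 = 464826.65.

464827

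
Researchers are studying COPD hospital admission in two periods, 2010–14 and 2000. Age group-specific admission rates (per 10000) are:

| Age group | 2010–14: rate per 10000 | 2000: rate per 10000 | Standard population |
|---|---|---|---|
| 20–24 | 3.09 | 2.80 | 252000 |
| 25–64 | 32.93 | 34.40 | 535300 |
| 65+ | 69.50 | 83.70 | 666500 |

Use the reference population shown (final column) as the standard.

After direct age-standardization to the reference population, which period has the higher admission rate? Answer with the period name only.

Standard total = 1453800; weights = 0.1733, 0.3682, 0.4585.
2010–14: 0.1733×3.09 + 0.3682×32.93 + 0.4585×69.50 = 44.5232 per 10000.
2000: 0.1733×2.80 + 0.3682×34.40 + 0.4585×83.70 = 51.5243 per 10000.

2000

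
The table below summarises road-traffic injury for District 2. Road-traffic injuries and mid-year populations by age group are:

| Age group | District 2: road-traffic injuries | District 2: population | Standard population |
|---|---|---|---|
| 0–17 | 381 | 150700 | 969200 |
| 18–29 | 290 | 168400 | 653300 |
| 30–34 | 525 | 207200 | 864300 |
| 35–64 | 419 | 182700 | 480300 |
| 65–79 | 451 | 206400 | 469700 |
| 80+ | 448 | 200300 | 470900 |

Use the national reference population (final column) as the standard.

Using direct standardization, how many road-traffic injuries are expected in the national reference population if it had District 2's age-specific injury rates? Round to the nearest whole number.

8946

Age-specific rates per 100000 for District 2: 252.82, 172.21, 253.38, 229.34, 218.51, 223.66.
Expected road-traffic injuries = Σ (standard pop × age-specific rate ÷ 100000)
= 969200×252.82/100000 + 653300×172.21/100000 + 864300×253.38/100000 + 480300×229.34/100000 + 469700×218.51/100000 + 470900×223.66/100000
= 2450.33 + 1125.04 + 2189.95 + 1101.51 + 1026.33 + 1053.24 = 8946.40.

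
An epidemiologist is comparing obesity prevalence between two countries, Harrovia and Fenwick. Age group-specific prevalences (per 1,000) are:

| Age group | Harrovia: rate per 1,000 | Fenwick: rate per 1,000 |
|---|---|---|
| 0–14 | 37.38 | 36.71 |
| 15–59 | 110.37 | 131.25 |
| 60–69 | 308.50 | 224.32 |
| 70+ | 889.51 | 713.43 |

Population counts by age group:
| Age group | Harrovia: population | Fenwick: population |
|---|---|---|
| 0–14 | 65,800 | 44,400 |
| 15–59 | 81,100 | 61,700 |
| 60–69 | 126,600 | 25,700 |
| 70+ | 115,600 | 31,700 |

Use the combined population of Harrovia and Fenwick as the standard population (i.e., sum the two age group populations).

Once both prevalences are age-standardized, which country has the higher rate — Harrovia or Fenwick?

Combined standard total = 552,600; weights = 0.1994, 0.2584, 0.2756, 0.2666.
Harrovia: 0.1994×37.38 + 0.2584×110.37 + 0.2756×308.50 + 0.2666×889.51 = 358.1062 per 1,000.
Fenwick: 0.1994×36.71 + 0.2584×131.25 + 0.2756×224.32 + 0.2666×713.43 = 293.2322 per 1,000.

Harrovia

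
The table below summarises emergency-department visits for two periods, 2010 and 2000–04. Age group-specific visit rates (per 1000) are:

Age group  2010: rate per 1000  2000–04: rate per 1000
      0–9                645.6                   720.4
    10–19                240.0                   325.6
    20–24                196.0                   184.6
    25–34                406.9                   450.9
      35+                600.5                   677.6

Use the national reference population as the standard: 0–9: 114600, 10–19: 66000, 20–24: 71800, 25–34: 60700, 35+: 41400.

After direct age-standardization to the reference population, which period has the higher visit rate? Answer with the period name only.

2000–04

Standard total = 354500; weights = 0.3233, 0.1862, 0.2025, 0.1712, 0.1168.
2010: 0.3233×645.6 + 0.1862×240.0 + 0.2025×196.0 + 0.1712×406.9 + 0.1168×600.5 = 432.8860 per 1000.
2000–04: 0.3233×720.4 + 0.1862×325.6 + 0.2025×184.6 + 0.1712×450.9 + 0.1168×677.6 = 487.2327 per 1000.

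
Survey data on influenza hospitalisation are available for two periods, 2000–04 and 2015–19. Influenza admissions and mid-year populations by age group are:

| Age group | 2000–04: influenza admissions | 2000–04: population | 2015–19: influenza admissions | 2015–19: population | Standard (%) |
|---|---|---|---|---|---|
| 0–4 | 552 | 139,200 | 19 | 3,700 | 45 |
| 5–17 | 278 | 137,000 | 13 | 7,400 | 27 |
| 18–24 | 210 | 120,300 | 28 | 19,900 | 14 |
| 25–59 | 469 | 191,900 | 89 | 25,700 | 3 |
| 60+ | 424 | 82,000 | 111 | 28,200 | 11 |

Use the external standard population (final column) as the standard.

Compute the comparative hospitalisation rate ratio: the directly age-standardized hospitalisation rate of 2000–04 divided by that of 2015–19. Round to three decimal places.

0.915

Age-specific rates per 100,000 for 2000–04: 396.55, 202.92, 174.56, 244.40, 517.07.
For 2015–19: 513.51, 175.68, 140.70, 346.30, 393.62.
Standard weights: 0.45, 0.27, 0.14, 0.03, 0.11.
2000–04: 0.4500×396.55 + 0.2700×202.92 + 0.1400×174.56 + 0.0300×244.40 + 0.1100×517.07 = 321.8855 per 100,000.
2015–19: 0.4500×513.51 + 0.2700×175.68 + 0.1400×140.70 + 0.0300×346.30 + 0.1100×393.62 = 351.8990 per 100,000.
Ratio = 321.8855 ÷ 351.8990 = 0.91471.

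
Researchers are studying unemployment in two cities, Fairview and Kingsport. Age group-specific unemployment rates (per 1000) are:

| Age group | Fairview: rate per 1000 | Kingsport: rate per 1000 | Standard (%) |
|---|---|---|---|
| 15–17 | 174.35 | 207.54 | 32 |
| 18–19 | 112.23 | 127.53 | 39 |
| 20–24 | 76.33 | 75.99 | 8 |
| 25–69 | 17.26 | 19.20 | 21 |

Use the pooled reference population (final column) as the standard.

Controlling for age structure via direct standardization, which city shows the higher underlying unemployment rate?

Kingsport

Standard weights: 0.32, 0.39, 0.08, 0.21.
Fairview: 0.3200×174.35 + 0.3900×112.23 + 0.0800×76.33 + 0.2100×17.26 = 109.2927 per 1000.
Kingsport: 0.3200×207.54 + 0.3900×127.53 + 0.0800×75.99 + 0.2100×19.20 = 126.2607 per 1000.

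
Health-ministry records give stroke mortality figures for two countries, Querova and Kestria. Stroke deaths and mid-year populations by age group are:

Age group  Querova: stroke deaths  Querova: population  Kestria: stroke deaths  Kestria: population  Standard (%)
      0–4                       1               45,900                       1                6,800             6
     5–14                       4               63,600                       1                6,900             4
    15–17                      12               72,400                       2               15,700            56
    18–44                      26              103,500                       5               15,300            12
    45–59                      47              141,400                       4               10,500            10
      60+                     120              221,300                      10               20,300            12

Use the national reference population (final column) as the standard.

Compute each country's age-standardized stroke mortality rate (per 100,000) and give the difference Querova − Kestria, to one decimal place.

0.3

Age-specific rates per 100,000 for Querova: 2.18, 6.29, 16.57, 25.12, 33.24, 54.23.
For Kestria: 14.71, 14.49, 12.74, 32.68, 38.10, 49.26.
Standard weights: 0.06, 0.04, 0.56, 0.12, 0.10, 0.12.
Querova: 0.0600×2.18 + 0.0400×6.29 + 0.5600×16.57 + 0.1200×25.12 + 0.1000×33.24 + 0.1200×54.23 = 22.5095 per 100,000.
Kestria: 0.0600×14.71 + 0.0400×14.49 + 0.5600×12.74 + 0.1200×32.68 + 0.1000×38.10 + 0.1200×49.26 = 22.2382 per 100,000.
Difference = 22.5095 − 22.2382 = 0.2712.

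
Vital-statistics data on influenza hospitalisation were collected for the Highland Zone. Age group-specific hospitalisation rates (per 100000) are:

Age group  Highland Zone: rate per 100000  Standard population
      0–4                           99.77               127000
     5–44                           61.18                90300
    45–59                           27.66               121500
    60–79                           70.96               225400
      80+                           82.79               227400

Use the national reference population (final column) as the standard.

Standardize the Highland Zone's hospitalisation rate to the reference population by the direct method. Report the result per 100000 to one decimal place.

Standard total = 791600; weights = 0.1604, 0.1141, 0.1535, 0.2847, 0.2873.
Standardized rate: 0.1604×99.77 + 0.1141×61.18 + 0.1535×27.66 + 0.2847×70.96 + 0.2873×82.79 = 71.2189 per 100000.

71.2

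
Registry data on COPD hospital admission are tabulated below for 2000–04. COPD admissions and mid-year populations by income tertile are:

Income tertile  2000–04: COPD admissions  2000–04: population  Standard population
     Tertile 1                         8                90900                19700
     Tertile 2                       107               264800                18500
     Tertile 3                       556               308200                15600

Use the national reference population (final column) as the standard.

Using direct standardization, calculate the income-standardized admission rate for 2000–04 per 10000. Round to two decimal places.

6.94

Income-specific rates per 10000 for 2000–04: 0.88, 4.04, 18.04.
Standard total = 53800; weights = 0.3662, 0.3439, 0.2900.
Standardized rate: 0.3662×0.88 + 0.3439×4.04 + 0.2900×18.04 = 6.9427 per 10000.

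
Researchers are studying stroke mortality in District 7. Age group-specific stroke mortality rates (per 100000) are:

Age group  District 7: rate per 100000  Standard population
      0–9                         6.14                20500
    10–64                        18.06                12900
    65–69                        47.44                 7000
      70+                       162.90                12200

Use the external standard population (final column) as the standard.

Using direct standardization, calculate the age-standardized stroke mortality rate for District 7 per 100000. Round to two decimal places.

Standard total = 52600; weights = 0.3897, 0.2452, 0.1331, 0.2319.
Standardized rate: 0.3897×6.14 + 0.2452×18.06 + 0.1331×47.44 + 0.2319×162.90 = 50.9183 per 100000.

50.92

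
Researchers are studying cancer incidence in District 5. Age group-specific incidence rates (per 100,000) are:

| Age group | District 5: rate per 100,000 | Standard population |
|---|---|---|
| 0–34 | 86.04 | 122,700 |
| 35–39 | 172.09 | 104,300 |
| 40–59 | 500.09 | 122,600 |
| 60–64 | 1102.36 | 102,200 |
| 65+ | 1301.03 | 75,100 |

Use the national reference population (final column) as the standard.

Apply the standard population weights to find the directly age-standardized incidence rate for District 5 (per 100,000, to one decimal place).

Standard total = 526,900; weights = 0.2329, 0.1980, 0.2327, 0.1940, 0.1425.
Standardized rate: 0.2329×86.04 + 0.1980×172.09 + 0.2327×500.09 + 0.1940×1102.36 + 0.1425×1301.03 = 569.7204 per 100,000.

569.7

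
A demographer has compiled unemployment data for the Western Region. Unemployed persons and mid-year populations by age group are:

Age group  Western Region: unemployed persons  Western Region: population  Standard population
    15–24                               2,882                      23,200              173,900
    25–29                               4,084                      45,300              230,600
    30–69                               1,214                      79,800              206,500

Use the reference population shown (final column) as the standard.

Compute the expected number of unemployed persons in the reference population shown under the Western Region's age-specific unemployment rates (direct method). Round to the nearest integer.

45534

Age-specific rates per 1,000 for the Western Region: 124.224, 90.155, 15.213.
Expected unemployed persons = Σ (standard pop × age-specific rate ÷ 1,000)
= 173,900×124.224/1,000 + 230,600×90.155/1,000 + 206,500×15.213/1,000
= 21602.58 + 20789.63 + 3141.49 = 45533.70.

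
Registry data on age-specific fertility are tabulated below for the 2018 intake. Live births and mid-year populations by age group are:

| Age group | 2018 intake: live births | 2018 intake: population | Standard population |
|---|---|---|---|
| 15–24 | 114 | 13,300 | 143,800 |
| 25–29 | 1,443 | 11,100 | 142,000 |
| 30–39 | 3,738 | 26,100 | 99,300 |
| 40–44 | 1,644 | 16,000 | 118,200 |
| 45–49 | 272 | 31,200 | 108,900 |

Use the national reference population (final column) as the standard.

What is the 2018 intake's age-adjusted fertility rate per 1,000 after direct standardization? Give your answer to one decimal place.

76.8

Age-specific rates per 1,000 for the 2018 intake: 8.571, 130.000, 143.218, 102.750, 8.718.
Standard total = 612,200; weights = 0.2349, 0.2320, 0.1622, 0.1931, 0.1779.
Standardized rate: 0.2349×8.571 + 0.2320×130.000 + 0.1622×143.218 + 0.1931×102.750 + 0.1779×8.718 = 76.7863 per 1,000.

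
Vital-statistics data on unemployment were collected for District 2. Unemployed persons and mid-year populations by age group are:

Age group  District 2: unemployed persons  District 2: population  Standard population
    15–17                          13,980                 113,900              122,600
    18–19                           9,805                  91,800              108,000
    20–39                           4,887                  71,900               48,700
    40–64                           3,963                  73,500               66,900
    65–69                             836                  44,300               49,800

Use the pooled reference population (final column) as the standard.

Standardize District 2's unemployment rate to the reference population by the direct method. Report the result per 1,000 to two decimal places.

86.97

Age-specific rates per 1,000 for District 2: 122.739, 106.808, 67.969, 53.918, 18.871.
Standard total = 396,000; weights = 0.3096, 0.2727, 0.1230, 0.1689, 0.1258.
Standardized rate: 0.3096×122.739 + 0.2727×106.808 + 0.1230×67.969 + 0.1689×53.918 + 0.1258×18.871 = 86.9701 per 1,000.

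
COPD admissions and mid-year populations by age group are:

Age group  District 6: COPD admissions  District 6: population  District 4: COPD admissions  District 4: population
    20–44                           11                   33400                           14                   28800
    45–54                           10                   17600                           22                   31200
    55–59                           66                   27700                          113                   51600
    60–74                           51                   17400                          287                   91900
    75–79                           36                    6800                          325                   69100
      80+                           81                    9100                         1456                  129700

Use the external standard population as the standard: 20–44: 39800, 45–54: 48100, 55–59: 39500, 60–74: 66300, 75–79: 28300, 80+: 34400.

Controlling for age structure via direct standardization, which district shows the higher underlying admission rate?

Age-specific rates per 10000 for District 6: 3.29, 5.68, 23.83, 29.31, 52.94, 89.01.
For District 4: 4.86, 7.05, 21.90, 31.23, 47.03, 112.26.
Standard total = 256400; weights = 0.1552, 0.1876, 0.1541, 0.2586, 0.1104, 0.1342.
District 6: 0.1552×3.29 + 0.1876×5.68 + 0.1541×23.83 + 0.2586×29.31 + 0.1104×52.94 + 0.1342×89.01 = 30.6124 per 10000.
District 4: 0.1552×4.86 + 0.1876×7.05 + 0.1541×21.90 + 0.2586×31.23 + 0.1104×47.03 + 0.1342×112.26 = 33.7790 per 10000.

District 4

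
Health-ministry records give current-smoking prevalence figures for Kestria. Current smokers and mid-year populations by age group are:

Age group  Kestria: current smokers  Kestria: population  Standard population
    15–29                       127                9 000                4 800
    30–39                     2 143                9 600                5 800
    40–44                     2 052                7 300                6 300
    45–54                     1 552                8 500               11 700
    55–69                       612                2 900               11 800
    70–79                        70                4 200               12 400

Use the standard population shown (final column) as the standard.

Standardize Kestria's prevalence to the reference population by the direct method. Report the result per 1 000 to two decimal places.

Age-specific rates per 1 000 for Kestria: 14.111, 223.229, 281.096, 182.588, 211.034, 16.667.
Standard total = 52 800; weights = 0.0909, 0.1098, 0.1193, 0.2216, 0.2235, 0.2348.
Standardized rate: 0.0909×14.111 + 0.1098×223.229 + 0.1193×281.096 + 0.2216×182.588 + 0.2235×211.034 + 0.2348×16.667 = 150.8811 per 1 000.

150.88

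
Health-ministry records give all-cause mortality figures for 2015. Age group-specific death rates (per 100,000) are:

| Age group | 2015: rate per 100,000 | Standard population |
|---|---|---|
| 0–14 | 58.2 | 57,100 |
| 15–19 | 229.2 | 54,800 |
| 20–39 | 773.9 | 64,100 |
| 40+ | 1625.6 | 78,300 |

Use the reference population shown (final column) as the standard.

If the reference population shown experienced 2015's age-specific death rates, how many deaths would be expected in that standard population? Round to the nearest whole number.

Expected deaths = Σ (standard pop × age-specific rate ÷ 100,000)
= 57,100×58.2/100,000 + 54,800×229.2/100,000 + 64,100×773.9/100,000 + 78,300×1625.6/100,000
= 33.23 + 125.60 + 496.07 + 1272.84 = 1927.75.

1928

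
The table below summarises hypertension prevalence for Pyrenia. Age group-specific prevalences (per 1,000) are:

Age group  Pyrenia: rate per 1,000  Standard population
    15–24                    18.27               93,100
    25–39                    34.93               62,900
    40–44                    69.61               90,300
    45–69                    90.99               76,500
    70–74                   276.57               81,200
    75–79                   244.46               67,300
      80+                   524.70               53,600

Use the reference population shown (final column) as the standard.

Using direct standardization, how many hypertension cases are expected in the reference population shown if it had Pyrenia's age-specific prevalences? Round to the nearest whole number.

Expected hypertension cases = Σ (standard pop × age-specific rate ÷ 1,000)
= 93,100×18.27/1,000 + 62,900×34.93/1,000 + 90,300×69.61/1,000 + 76,500×90.99/1,000 + 81,200×276.57/1,000 + 67,300×244.46/1,000 + 53,600×524.70/1,000
= 1700.94 + 2197.10 + 6285.78 + 6960.73 + 22457.48 + 16452.16 + 28123.92 = 84178.11.

84178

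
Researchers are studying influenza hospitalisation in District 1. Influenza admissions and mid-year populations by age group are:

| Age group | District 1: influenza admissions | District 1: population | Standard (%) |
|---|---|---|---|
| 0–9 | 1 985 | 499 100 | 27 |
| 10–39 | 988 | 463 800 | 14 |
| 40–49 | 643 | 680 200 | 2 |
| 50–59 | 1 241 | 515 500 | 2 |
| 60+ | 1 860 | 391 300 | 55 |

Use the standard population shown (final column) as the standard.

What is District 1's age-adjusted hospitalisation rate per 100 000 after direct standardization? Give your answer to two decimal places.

405.35

Age-specific rates per 100 000 for District 1: 397.72, 213.02, 94.53, 240.74, 475.34.
Standard weights: 0.27, 0.14, 0.02, 0.02, 0.55.
Standardized rate: 0.2700×397.72 + 0.1400×213.02 + 0.0200×94.53 + 0.0200×240.74 + 0.5500×475.34 = 405.3481 per 100 000.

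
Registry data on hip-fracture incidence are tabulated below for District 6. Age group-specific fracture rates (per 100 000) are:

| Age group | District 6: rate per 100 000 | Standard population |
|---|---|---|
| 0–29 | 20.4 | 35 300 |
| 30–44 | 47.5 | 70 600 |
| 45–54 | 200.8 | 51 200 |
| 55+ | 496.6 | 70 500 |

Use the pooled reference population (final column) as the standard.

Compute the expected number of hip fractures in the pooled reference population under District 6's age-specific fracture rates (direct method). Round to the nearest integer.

Expected hip fractures = Σ (standard pop × age-specific rate ÷ 100 000)
= 35 300×20.4/100 000 + 70 600×47.5/100 000 + 51 200×200.8/100 000 + 70 500×496.6/100 000
= 7.20 + 33.53 + 102.81 + 350.10 = 493.65.

494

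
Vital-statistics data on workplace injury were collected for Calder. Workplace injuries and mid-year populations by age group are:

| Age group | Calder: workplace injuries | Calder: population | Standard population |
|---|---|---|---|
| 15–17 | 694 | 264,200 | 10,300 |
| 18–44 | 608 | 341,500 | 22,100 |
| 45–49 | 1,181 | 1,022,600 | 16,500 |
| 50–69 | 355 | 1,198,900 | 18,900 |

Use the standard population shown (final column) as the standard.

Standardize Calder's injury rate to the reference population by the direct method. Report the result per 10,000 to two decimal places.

13.43

Age-specific rates per 10,000 for Calder: 26.27, 17.80, 11.55, 2.96.
Standard total = 67,800; weights = 0.1519, 0.3260, 0.2434, 0.2788.
Standardized rate: 0.1519×26.27 + 0.3260×17.80 + 0.2434×11.55 + 0.2788×2.96 = 13.4299 per 10,000.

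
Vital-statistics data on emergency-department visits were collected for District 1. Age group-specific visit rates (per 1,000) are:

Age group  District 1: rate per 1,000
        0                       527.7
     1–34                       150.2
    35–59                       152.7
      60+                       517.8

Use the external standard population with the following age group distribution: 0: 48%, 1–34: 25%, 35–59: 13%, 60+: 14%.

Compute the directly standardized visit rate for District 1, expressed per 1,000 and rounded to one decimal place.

383.2

Standard weights: 0.48, 0.25, 0.13, 0.14.
Standardized rate: 0.4800×527.7 + 0.2500×150.2 + 0.1300×152.7 + 0.1400×517.8 = 383.1890 per 1,000.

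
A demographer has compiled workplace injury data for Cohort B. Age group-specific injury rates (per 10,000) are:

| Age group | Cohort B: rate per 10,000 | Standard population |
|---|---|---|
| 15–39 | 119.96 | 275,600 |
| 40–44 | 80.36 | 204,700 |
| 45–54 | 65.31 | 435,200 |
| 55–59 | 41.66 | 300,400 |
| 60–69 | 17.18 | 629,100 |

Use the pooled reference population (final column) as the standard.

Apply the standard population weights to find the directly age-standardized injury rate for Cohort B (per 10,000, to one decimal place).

54.9

Standard total = 1,845,000; weights = 0.1494, 0.1109, 0.2359, 0.1628, 0.3410.
Standardized rate: 0.1494×119.96 + 0.1109×80.36 + 0.2359×65.31 + 0.1628×41.66 + 0.3410×17.18 = 54.8814 per 10,000.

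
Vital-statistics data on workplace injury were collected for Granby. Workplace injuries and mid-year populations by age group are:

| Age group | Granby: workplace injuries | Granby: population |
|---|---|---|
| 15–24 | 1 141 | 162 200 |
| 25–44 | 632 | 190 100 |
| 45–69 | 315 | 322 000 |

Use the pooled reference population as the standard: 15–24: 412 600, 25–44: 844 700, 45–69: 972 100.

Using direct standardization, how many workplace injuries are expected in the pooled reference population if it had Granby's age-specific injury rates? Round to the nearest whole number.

Age-specific rates per 10 000 for Granby: 70.35, 33.25, 9.78.
Expected workplace injuries = Σ (standard pop × age-specific rate ÷ 10 000)
= 412 600×70.35/10 000 + 844 700×33.25/10 000 + 972 100×9.78/10 000
= 2902.45 + 2808.26 + 950.97 = 6661.67.

6662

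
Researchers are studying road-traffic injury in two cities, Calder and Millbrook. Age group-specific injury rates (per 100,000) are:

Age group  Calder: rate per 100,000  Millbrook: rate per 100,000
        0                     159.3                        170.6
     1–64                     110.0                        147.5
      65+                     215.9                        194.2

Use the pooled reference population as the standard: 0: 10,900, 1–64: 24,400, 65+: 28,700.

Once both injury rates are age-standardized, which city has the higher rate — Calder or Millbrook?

Millbrook

Standard total = 64,000; weights = 0.1703, 0.3812, 0.4484.
Calder: 0.1703×159.3 + 0.3812×110.0 + 0.4484×215.9 = 165.8859 per 100,000.
Millbrook: 0.1703×170.6 + 0.3812×147.5 + 0.4484×194.2 = 172.3762 per 100,000.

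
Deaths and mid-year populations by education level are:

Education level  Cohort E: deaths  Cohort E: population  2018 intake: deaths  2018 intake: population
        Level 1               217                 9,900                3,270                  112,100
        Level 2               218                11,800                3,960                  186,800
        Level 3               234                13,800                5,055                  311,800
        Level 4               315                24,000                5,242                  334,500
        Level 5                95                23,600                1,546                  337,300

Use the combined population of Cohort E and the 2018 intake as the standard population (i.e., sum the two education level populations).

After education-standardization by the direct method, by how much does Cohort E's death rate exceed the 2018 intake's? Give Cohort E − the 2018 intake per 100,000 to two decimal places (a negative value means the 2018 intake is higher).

-168.25

Education-specific rates per 100,000 for Cohort E: 2191.92, 1847.46, 1695.65, 1312.50, 402.54.
For the 2018 intake: 2917.04, 2119.91, 1621.23, 1567.12, 458.35.
Combined standard total = 1,365,600; weights = 0.0893, 0.1454, 0.2384, 0.2625, 0.2643.
Cohort E: 0.0893×2191.92 + 0.1454×1847.46 + 0.2384×1695.65 + 0.2625×1312.50 + 0.2643×402.54 = 1319.7366 per 100,000.
The 2018 intake: 0.0893×2917.04 + 0.1454×2119.91 + 0.2384×1621.23 + 0.2625×1567.12 + 0.2643×458.35 = 1487.9865 per 100,000.
Difference = 1319.7366 − 1487.9865 = -168.2499.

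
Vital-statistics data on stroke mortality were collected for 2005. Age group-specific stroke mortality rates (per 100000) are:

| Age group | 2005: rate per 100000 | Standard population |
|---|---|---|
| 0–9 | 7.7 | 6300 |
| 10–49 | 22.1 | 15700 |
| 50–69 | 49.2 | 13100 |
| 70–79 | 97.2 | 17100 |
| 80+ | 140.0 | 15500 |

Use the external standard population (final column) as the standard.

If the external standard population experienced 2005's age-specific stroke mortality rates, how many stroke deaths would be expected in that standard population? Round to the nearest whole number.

Expected stroke deaths = Σ (standard pop × age-specific rate ÷ 100000)
= 6300×7.7/100000 + 15700×22.1/100000 + 13100×49.2/100000 + 17100×97.2/100000 + 15500×140.0/100000
= 0.49 + 3.47 + 6.45 + 16.62 + 21.70 = 48.72.

49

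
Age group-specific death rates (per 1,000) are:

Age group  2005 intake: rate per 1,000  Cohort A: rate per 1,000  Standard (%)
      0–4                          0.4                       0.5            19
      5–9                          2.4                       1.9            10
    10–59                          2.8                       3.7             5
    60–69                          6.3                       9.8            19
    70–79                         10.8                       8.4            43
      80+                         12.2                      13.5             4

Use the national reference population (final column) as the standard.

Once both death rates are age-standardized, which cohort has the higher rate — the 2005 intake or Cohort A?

Standard weights: 0.19, 0.10, 0.05, 0.19, 0.43, 0.04.
The 2005 intake: 0.1900×0.4 + 0.1000×2.4 + 0.0500×2.8 + 0.1900×6.3 + 0.4300×10.8 + 0.0400×12.2 = 6.7850 per 1,000.
Cohort A: 0.1900×0.5 + 0.1000×1.9 + 0.0500×3.7 + 0.1900×9.8 + 0.4300×8.4 + 0.0400×13.5 = 6.4840 per 1,000.

2005 intake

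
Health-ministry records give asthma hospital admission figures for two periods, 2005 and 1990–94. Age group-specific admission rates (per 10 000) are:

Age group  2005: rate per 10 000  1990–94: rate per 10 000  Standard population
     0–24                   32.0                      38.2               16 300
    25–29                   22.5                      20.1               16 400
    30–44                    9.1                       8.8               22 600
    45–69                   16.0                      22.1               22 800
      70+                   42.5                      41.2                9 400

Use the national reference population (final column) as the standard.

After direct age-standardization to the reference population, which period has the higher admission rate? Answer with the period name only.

Standard total = 87 500; weights = 0.1863, 0.1874, 0.2583, 0.2606, 0.1074.
2005: 0.1863×32.0 + 0.1874×22.5 + 0.2583×9.1 + 0.2606×16.0 + 0.1074×42.5 = 21.2635 per 10 000.
1990–94: 0.1863×38.2 + 0.1874×20.1 + 0.2583×8.8 + 0.2606×22.1 + 0.1074×41.2 = 23.3410 per 10 000.

1990–94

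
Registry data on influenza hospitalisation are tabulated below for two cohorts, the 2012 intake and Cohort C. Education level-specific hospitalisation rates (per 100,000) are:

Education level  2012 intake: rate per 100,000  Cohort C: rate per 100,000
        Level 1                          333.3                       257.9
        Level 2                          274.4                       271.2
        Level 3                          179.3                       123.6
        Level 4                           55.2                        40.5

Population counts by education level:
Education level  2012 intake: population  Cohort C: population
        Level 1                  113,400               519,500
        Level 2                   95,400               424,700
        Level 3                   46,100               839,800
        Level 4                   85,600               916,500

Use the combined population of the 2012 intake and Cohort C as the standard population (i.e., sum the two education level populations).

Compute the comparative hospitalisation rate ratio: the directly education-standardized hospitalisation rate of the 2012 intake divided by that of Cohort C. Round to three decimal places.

1.250

Combined standard total = 3,041,000; weights = 0.2081, 0.1710, 0.2913, 0.3295.
The 2012 intake: 0.2081×333.3 + 0.1710×274.4 + 0.2913×179.3 + 0.3295×55.2 = 186.7211 per 100,000.
Cohort C: 0.2081×257.9 + 0.1710×271.2 + 0.2913×123.6 + 0.3295×40.5 = 149.4108 per 100,000.
Ratio = 186.7211 ÷ 149.4108 = 1.24972.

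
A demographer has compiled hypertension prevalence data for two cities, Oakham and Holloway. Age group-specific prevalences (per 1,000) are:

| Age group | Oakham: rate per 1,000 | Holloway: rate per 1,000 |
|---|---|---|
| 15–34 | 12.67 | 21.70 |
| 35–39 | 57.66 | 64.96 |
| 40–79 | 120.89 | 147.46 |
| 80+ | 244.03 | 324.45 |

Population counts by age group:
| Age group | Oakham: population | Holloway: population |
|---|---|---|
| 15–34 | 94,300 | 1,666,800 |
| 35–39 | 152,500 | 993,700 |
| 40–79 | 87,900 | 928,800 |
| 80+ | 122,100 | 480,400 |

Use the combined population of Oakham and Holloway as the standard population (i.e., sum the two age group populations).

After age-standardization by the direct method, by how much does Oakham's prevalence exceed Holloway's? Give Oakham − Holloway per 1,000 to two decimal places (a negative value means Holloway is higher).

Combined standard total = 4,526,500; weights = 0.3891, 0.2532, 0.2246, 0.1331.
Oakham: 0.3891×12.67 + 0.2532×57.66 + 0.2246×120.89 + 0.1331×244.03 = 79.1649 per 1,000.
Holloway: 0.3891×21.70 + 0.2532×64.96 + 0.2246×147.46 + 0.1331×324.45 = 101.1989 per 1,000.
Difference = 79.1649 − 101.1989 = -22.0340.

-22.03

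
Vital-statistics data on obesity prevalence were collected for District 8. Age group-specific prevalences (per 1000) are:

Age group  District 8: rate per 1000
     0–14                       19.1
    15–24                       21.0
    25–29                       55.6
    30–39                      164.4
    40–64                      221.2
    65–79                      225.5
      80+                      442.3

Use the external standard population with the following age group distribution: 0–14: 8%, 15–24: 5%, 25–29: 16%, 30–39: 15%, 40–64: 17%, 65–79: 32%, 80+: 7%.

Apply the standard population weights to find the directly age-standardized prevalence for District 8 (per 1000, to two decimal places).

176.86

Standard weights: 0.08, 0.05, 0.16, 0.15, 0.17, 0.32, 0.07.
Standardized rate: 0.0800×19.1 + 0.0500×21.0 + 0.1600×55.6 + 0.1500×164.4 + 0.1700×221.2 + 0.3200×225.5 + 0.0700×442.3 = 176.8590 per 1000.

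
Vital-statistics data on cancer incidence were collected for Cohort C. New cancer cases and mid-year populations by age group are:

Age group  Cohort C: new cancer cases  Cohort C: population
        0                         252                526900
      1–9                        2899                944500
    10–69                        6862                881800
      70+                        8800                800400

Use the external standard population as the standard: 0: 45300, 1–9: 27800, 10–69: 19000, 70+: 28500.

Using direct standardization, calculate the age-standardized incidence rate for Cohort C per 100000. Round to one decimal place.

471.1

Age-specific rates per 100000 for Cohort C: 47.83, 306.93, 778.18, 1099.45.
Standard total = 120600; weights = 0.3756, 0.2305, 0.1575, 0.2363.
Standardized rate: 0.3756×47.83 + 0.2305×306.93 + 0.1575×778.18 + 0.2363×1099.45 = 471.1370 per 100000.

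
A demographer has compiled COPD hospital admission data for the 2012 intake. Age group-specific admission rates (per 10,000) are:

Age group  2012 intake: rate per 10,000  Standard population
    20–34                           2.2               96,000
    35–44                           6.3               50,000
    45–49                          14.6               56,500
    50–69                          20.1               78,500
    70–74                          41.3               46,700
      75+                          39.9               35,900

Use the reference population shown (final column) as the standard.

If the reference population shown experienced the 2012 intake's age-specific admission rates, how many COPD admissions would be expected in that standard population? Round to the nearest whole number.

Expected COPD admissions = Σ (standard pop × age-specific rate ÷ 10,000)
= 96,000×2.2/10,000 + 50,000×6.3/10,000 + 56,500×14.6/10,000 + 78,500×20.1/10,000 + 46,700×41.3/10,000 + 35,900×39.9/10,000
= 21.12 + 31.50 + 82.49 + 157.78 + 192.87 + 143.24 = 629.01.

629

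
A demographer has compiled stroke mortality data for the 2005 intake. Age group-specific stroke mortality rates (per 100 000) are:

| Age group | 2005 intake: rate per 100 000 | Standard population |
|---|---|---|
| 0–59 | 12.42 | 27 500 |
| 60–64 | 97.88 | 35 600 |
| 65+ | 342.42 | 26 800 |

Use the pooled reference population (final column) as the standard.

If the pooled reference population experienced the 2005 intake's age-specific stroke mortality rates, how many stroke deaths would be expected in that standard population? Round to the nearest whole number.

130

Expected stroke deaths = Σ (standard pop × age-specific rate ÷ 100 000)
= 27 500×12.42/100 000 + 35 600×97.88/100 000 + 26 800×342.42/100 000
= 3.42 + 34.85 + 91.77 = 130.03.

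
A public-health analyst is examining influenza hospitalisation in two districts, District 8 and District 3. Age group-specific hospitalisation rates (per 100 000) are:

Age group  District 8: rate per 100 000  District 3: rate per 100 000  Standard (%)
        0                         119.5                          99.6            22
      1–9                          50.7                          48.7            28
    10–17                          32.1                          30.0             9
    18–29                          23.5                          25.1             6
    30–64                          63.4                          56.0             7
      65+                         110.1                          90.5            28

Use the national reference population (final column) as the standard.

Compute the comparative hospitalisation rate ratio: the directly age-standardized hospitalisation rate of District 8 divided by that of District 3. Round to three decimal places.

1.160

Standard weights: 0.22, 0.28, 0.09, 0.06, 0.07, 0.28.
District 8: 0.2200×119.5 + 0.2800×50.7 + 0.0900×32.1 + 0.0600×23.5 + 0.0700×63.4 + 0.2800×110.1 = 80.0510 per 100 000.
District 3: 0.2200×99.6 + 0.2800×48.7 + 0.0900×30.0 + 0.0600×25.1 + 0.0700×56.0 + 0.2800×90.5 = 69.0140 per 100 000.
Ratio = 80.0510 ÷ 69.0140 = 1.15992.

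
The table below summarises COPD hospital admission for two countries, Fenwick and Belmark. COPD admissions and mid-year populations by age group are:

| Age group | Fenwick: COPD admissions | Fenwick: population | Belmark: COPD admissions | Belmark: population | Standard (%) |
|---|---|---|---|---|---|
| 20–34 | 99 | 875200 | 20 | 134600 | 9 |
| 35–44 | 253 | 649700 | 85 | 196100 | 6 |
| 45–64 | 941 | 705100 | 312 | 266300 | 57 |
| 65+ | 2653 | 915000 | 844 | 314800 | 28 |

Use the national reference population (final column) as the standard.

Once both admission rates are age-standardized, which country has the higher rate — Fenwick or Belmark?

Fenwick

Age-specific rates per 10000 for Fenwick: 1.13, 3.89, 13.35, 28.99.
For Belmark: 1.49, 4.33, 11.72, 26.81.
Standard weights: 0.09, 0.06, 0.57, 0.28.
Fenwick: 0.0900×1.13 + 0.0600×3.89 + 0.5700×13.35 + 0.2800×28.99 = 16.0609 per 10000.
Belmark: 0.0900×1.49 + 0.0600×4.33 + 0.5700×11.72 + 0.2800×26.81 = 14.5790 per 10000.
The crude rates (12.55 vs 13.83) would put Belmark higher, but that reflects its age composition; once standardized to a common age structure, Fenwick has the higher underlying rate.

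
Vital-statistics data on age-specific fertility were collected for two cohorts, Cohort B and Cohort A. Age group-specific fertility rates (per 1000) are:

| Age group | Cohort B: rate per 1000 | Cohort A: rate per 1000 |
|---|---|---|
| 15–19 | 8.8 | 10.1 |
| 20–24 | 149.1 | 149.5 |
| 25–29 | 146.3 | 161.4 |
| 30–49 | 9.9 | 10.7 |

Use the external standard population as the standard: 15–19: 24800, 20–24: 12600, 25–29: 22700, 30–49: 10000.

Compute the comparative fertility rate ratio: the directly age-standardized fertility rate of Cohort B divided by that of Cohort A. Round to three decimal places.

Standard total = 70100; weights = 0.3538, 0.1797, 0.3238, 0.1427.
Cohort B: 0.3538×8.8 + 0.1797×149.1 + 0.3238×146.3 + 0.1427×9.9 = 78.7006 per 1000.
Cohort A: 0.3538×10.1 + 0.1797×149.5 + 0.3238×161.4 + 0.1427×10.7 = 84.2362 per 1000.
Ratio = 78.7006 ÷ 84.2362 = 0.93428.

0.934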